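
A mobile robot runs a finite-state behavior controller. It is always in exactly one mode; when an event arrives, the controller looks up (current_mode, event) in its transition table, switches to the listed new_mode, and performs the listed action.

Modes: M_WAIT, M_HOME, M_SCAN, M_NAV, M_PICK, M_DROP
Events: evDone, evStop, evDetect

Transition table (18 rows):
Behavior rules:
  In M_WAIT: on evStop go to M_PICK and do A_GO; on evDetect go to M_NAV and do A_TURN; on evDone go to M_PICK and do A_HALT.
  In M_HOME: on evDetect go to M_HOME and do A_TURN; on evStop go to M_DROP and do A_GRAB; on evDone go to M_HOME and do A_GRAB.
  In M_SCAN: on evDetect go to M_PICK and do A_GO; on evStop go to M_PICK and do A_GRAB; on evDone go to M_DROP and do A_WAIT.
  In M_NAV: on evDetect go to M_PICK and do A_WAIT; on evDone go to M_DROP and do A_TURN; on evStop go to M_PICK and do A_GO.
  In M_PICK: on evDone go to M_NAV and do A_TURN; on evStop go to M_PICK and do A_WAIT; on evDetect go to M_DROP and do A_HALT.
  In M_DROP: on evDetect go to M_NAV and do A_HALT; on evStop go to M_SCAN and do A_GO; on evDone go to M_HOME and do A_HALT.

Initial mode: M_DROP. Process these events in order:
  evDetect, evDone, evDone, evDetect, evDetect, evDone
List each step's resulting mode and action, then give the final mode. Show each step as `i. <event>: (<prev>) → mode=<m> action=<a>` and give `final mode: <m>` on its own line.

final mode: M_HOME

1. evDetect: (M_DROP) → mode=M_NAV action=A_HALT
2. evDone: (M_NAV) → mode=M_DROP action=A_TURN
3. evDone: (M_DROP) → mode=M_HOME action=A_HALT
4. evDetect: (M_HOME) → mode=M_HOME action=A_TURN
5. evDetect: (M_HOME) → mode=M_HOME action=A_TURN
6. evDone: (M_HOME) → mode=M_HOME action=A_GRAB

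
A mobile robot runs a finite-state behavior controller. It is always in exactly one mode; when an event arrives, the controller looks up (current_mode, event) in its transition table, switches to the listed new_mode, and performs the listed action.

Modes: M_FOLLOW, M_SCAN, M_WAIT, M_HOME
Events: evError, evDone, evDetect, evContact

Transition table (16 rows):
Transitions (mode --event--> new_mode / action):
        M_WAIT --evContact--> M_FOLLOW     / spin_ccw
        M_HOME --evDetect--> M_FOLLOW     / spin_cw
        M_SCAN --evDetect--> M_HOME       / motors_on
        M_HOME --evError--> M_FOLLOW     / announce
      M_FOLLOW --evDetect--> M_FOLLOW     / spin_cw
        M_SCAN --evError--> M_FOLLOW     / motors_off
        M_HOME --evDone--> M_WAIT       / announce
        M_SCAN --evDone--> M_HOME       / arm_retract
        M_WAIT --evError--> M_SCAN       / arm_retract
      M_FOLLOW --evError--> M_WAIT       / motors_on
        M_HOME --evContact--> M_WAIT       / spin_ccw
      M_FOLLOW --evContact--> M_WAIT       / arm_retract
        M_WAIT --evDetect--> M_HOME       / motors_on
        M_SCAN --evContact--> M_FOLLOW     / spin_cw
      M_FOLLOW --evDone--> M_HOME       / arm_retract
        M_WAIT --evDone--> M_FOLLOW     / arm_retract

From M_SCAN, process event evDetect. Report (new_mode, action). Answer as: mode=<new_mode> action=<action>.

current mode = M_SCAN; filter table to that mode:
  (M_SCAN, evDetect) → (M_HOME, motors_on)  ← event matches
  (M_SCAN, evError) → (M_FOLLOW, motors_off)
  (M_SCAN, evDone) → (M_HOME, arm_retract)
  (M_SCAN, evContact) → (M_FOLLOW, spin_cw)
event = evDetect selects (M_HOME, motors_on)

mode=M_HOME action=motors_on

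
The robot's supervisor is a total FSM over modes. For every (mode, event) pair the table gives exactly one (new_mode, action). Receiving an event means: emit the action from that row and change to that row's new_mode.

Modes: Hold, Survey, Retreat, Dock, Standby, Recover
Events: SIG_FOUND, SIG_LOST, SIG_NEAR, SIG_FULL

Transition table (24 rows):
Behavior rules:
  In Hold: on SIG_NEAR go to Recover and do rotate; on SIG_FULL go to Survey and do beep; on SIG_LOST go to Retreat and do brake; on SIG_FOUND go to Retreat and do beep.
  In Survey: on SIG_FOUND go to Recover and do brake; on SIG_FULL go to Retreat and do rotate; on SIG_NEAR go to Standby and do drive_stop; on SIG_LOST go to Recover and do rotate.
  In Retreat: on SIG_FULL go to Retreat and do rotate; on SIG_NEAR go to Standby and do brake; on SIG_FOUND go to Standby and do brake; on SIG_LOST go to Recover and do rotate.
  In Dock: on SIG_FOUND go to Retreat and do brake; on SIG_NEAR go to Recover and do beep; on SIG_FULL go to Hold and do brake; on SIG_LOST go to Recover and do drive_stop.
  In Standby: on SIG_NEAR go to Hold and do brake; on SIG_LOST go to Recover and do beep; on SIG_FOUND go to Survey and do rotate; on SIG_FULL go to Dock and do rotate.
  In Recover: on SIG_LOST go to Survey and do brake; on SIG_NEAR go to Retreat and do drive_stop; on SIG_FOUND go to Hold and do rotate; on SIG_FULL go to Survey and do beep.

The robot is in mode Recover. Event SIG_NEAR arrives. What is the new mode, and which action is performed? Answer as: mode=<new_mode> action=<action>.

mode=Retreat action=drive_stop

current mode = Recover; filter table to that mode:
  (Recover, SIG_LOST) → (Survey, brake)
  (Recover, SIG_NEAR) → (Retreat, drive_stop)  ← event matches
  (Recover, SIG_FOUND) → (Hold, rotate)
  (Recover, SIG_FULL) → (Survey, beep)
event = SIG_NEAR selects (Retreat, drive_stop)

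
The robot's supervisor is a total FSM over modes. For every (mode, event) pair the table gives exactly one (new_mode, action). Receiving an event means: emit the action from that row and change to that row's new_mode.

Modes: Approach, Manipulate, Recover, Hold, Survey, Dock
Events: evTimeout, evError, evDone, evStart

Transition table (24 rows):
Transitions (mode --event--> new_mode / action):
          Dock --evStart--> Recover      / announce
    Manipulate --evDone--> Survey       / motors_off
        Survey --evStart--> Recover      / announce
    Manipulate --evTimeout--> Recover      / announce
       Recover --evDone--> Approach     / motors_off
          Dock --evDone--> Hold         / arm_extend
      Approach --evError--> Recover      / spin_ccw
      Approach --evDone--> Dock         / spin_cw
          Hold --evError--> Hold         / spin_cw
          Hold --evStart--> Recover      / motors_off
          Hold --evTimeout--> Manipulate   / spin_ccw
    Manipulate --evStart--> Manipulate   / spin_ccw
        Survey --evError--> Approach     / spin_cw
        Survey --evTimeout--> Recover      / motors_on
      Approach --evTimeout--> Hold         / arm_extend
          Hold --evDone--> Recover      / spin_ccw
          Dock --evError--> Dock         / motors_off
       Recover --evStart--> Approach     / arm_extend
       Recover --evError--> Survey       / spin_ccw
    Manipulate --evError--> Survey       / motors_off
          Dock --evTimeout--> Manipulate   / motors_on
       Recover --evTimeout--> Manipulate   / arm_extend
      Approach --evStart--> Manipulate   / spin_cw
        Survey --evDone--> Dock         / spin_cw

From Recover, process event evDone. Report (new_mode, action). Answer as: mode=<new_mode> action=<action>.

mode=Approach action=motors_off

current mode = Recover; filter table to that mode:
  (Recover, evDone) → (Approach, motors_off)  ← event matches
  (Recover, evStart) → (Approach, arm_extend)
  (Recover, evError) → (Survey, spin_ccw)
  (Recover, evTimeout) → (Manipulate, arm_extend)
event = evDone selects (Approach, motors_off)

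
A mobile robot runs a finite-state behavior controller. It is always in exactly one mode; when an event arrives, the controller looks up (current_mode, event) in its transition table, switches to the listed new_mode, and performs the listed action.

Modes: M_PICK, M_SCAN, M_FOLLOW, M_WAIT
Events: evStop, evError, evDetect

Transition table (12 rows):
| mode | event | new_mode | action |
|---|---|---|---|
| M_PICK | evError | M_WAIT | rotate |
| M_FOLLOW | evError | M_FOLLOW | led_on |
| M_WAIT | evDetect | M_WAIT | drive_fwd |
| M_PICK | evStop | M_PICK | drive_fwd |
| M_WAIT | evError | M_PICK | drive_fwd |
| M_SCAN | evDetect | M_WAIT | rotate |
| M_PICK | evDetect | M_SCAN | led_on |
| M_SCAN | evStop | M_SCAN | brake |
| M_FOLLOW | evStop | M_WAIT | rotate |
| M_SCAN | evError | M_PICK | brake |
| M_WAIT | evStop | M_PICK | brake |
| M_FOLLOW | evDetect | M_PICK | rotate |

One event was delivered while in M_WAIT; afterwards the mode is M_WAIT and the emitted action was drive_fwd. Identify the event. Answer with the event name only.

try evStop: (M_WAIT, evStop) → (M_PICK, brake)
try evError: (M_WAIT, evError) → (M_PICK, drive_fwd)
try evDetect: (M_WAIT, evDetect) → (M_WAIT, drive_fwd)  ← matches

evDetect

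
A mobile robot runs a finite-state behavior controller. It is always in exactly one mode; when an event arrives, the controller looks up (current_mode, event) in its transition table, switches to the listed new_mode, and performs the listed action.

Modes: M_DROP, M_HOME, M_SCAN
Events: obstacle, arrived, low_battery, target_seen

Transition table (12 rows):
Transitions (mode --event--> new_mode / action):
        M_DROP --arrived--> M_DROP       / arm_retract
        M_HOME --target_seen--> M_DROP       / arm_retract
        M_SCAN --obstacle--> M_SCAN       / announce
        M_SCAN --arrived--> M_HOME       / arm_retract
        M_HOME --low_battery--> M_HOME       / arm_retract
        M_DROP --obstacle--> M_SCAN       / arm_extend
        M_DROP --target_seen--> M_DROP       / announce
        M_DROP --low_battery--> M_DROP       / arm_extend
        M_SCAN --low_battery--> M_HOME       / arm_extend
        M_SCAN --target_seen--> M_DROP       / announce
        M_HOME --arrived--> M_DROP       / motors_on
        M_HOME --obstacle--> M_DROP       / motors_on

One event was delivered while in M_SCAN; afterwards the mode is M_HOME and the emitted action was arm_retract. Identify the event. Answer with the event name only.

arrived

try obstacle: (M_SCAN, obstacle) → (M_SCAN, announce)
try arrived: (M_SCAN, arrived) → (M_HOME, arm_retract)  ← matches
try low_battery: (M_SCAN, low_battery) → (M_HOME, arm_extend)
try target_seen: (M_SCAN, target_seen) → (M_DROP, announce)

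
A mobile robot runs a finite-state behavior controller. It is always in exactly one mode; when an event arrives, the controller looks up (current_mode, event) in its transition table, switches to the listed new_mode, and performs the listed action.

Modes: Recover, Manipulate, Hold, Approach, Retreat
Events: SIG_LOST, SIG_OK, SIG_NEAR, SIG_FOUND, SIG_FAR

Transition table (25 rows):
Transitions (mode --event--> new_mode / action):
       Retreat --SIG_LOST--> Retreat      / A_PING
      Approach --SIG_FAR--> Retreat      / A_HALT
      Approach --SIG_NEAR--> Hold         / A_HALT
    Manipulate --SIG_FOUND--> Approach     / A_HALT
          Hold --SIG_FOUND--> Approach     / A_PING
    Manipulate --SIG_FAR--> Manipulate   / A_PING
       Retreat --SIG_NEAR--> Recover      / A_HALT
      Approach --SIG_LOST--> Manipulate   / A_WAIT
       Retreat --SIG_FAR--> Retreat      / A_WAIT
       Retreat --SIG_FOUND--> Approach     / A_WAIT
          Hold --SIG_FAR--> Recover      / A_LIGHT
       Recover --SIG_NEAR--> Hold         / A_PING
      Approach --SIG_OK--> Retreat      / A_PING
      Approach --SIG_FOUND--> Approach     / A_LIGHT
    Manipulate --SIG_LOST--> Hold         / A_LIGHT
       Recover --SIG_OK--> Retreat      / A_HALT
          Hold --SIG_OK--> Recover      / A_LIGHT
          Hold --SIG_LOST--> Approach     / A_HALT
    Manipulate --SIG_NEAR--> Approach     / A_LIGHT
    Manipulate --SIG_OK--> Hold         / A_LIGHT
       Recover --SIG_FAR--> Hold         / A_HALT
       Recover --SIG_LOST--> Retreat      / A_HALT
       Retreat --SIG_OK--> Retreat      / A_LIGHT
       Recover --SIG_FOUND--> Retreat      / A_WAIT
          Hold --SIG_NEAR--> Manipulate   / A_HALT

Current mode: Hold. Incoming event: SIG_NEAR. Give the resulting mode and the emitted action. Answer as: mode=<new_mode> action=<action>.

current mode = Hold; filter table to that mode:
  (Hold, SIG_FOUND) → (Approach, A_PING)
  (Hold, SIG_FAR) → (Recover, A_LIGHT)
  (Hold, SIG_OK) → (Recover, A_LIGHT)
  (Hold, SIG_LOST) → (Approach, A_HALT)
  (Hold, SIG_NEAR) → (Manipulate, A_HALT)  ← event matches
event = SIG_NEAR selects (Manipulate, A_HALT)

mode=Manipulate action=A_HALT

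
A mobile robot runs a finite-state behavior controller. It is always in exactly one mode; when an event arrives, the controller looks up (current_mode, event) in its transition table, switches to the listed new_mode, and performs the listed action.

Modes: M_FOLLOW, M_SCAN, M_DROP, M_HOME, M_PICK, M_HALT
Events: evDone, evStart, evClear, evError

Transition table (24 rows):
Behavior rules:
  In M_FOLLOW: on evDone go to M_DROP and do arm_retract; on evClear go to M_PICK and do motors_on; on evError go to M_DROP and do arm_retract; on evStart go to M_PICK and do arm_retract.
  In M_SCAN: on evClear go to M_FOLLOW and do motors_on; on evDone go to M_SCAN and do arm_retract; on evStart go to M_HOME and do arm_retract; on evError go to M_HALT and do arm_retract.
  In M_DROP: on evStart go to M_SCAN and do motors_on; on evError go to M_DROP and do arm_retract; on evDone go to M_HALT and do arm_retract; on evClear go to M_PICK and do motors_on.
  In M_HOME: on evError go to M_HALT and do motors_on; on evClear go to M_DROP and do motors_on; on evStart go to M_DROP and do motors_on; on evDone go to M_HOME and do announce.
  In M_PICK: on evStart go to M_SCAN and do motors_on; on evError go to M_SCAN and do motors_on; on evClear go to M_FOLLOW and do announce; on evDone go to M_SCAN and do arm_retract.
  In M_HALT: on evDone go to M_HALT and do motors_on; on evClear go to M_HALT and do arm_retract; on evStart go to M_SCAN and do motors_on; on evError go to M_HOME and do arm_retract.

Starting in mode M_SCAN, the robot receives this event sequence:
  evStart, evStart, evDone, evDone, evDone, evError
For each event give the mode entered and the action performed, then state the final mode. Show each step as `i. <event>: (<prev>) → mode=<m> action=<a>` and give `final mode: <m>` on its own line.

1. evStart: (M_SCAN) → mode=M_HOME action=arm_retract
2. evStart: (M_HOME) → mode=M_DROP action=motors_on
3. evDone: (M_DROP) → mode=M_HALT action=arm_retract
4. evDone: (M_HALT) → mode=M_HALT action=motors_on
5. evDone: (M_HALT) → mode=M_HALT action=motors_on
6. evError: (M_HALT) → mode=M_HOME action=arm_retract

final mode: M_HOME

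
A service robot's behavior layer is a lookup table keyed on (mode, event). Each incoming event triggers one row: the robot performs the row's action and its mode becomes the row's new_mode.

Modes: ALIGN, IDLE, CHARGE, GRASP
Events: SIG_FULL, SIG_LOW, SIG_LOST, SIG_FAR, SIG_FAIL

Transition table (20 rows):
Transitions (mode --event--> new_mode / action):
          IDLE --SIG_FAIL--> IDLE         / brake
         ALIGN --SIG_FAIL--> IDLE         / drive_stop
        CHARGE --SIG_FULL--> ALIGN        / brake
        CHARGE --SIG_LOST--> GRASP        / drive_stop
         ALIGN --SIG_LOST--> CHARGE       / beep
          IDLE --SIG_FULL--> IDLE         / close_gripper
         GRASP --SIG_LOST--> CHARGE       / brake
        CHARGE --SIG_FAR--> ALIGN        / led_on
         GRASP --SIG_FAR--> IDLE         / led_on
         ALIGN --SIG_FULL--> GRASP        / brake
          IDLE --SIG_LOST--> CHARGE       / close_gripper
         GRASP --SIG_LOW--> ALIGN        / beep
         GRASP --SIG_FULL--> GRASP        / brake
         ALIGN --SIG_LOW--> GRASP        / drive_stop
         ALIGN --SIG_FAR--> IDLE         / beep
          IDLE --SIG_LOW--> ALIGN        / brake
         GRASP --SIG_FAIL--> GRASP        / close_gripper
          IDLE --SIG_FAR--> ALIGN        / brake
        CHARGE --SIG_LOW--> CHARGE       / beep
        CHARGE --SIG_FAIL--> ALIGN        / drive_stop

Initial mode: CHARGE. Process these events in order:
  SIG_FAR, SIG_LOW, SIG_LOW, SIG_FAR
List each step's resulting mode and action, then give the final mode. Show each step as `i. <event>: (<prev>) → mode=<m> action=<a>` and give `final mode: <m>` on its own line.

final mode: IDLE

1. SIG_FAR: (CHARGE) → mode=ALIGN action=led_on
2. SIG_LOW: (ALIGN) → mode=GRASP action=drive_stop
3. SIG_LOW: (GRASP) → mode=ALIGN action=beep
4. SIG_FAR: (ALIGN) → mode=IDLE action=beep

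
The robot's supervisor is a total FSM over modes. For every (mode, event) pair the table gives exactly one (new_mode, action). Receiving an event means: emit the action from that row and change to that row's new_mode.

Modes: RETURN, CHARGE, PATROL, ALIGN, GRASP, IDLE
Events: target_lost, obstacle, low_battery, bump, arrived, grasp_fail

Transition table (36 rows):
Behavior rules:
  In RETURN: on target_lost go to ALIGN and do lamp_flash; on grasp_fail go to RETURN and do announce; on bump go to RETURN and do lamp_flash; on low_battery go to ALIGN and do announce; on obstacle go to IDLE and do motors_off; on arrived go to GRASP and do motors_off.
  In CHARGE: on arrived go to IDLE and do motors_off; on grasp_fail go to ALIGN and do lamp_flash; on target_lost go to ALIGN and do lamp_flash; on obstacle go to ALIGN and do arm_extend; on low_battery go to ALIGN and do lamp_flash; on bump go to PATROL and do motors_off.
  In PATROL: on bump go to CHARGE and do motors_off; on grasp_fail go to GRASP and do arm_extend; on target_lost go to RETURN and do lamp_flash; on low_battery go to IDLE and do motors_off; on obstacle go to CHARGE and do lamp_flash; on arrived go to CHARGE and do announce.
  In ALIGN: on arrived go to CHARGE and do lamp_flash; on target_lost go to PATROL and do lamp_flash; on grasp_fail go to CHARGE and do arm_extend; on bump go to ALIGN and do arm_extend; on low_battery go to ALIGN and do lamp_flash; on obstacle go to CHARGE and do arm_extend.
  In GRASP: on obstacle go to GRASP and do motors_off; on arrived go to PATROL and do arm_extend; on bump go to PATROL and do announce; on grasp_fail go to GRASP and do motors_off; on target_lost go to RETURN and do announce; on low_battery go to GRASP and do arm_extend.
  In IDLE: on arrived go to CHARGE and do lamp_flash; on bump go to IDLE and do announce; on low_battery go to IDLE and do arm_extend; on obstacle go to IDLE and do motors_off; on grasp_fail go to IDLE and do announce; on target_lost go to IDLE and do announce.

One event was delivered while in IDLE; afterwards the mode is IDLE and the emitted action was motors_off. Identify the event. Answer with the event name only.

obstacle

try target_lost: (IDLE, target_lost) → (IDLE, announce)
try obstacle: (IDLE, obstacle) → (IDLE, motors_off)  ← matches
try low_battery: (IDLE, low_battery) → (IDLE, arm_extend)
try bump: (IDLE, bump) → (IDLE, announce)
try arrived: (IDLE, arrived) → (CHARGE, lamp_flash)
try grasp_fail: (IDLE, grasp_fail) → (IDLE, announce)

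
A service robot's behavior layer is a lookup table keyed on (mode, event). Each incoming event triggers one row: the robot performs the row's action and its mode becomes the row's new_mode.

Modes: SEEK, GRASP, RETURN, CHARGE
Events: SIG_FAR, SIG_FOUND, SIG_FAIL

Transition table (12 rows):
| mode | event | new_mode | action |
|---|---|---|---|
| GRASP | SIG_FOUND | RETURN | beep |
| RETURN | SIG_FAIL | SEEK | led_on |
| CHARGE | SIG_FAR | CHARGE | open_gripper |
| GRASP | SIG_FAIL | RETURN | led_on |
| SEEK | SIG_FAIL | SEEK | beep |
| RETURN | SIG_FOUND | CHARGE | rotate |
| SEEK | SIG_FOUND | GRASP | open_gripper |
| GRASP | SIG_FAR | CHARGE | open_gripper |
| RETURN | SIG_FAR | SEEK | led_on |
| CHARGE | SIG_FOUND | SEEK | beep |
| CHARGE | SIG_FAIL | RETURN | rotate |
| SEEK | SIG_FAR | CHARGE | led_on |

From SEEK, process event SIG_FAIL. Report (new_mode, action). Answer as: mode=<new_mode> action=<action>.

current mode = SEEK; filter table to that mode:
  (SEEK, SIG_FAIL) → (SEEK, beep)  ← event matches
  (SEEK, SIG_FOUND) → (GRASP, open_gripper)
  (SEEK, SIG_FAR) → (CHARGE, led_on)
event = SIG_FAIL selects (SEEK, beep)

mode=SEEK action=beep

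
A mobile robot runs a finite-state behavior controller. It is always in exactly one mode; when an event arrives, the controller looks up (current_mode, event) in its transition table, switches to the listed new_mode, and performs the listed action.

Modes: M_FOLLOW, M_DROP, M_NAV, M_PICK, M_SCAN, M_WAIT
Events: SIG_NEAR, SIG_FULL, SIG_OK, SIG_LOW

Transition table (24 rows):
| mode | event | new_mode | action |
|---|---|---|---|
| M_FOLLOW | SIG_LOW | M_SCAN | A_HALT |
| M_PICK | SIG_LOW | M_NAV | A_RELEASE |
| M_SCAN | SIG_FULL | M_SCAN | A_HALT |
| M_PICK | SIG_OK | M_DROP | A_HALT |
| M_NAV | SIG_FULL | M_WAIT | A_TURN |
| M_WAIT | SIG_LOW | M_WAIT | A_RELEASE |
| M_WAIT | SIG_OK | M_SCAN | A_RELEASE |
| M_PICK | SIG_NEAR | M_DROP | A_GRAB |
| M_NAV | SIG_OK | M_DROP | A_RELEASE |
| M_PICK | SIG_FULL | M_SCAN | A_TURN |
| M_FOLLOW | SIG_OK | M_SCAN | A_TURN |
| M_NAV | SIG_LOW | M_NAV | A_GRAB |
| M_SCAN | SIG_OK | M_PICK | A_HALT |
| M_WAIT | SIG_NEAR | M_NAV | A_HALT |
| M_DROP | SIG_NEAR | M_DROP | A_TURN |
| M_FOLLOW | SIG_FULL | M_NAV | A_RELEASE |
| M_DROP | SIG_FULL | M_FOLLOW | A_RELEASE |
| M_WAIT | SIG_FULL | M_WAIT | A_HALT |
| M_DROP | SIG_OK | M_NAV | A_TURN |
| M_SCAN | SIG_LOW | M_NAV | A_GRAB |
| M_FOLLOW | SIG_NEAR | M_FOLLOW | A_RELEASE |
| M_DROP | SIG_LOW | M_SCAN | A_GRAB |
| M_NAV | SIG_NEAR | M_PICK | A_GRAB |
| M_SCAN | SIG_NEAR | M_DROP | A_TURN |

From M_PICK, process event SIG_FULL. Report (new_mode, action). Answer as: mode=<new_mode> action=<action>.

current mode = M_PICK; filter table to that mode:
  (M_PICK, SIG_LOW) → (M_NAV, A_RELEASE)
  (M_PICK, SIG_OK) → (M_DROP, A_HALT)
  (M_PICK, SIG_NEAR) → (M_DROP, A_GRAB)
  (M_PICK, SIG_FULL) → (M_SCAN, A_TURN)  ← event matches
event = SIG_FULL selects (M_SCAN, A_TURN)

mode=M_SCAN action=A_TURN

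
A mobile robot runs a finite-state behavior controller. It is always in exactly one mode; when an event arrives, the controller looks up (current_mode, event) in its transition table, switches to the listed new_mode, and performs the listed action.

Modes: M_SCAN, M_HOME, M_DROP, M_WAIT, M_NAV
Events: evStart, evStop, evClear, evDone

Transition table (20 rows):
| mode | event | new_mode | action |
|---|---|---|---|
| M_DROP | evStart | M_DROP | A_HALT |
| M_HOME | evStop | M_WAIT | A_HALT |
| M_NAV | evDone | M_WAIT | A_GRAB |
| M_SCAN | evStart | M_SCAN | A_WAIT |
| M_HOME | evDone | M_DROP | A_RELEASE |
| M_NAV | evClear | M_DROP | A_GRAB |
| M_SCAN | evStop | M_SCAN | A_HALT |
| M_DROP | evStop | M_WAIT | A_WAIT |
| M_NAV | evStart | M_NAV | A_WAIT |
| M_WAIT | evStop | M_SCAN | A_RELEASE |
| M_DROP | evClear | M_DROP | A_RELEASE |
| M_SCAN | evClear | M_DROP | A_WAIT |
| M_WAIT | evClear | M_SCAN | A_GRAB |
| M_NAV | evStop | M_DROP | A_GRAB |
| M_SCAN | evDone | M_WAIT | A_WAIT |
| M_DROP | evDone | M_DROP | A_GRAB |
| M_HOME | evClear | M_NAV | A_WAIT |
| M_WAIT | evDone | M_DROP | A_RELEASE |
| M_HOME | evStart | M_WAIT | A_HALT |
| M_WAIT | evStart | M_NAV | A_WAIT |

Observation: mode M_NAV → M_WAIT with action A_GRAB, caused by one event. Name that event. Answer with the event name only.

try evStart: (M_NAV, evStart) → (M_NAV, A_WAIT)
try evStop: (M_NAV, evStop) → (M_DROP, A_GRAB)
try evClear: (M_NAV, evClear) → (M_DROP, A_GRAB)
try evDone: (M_NAV, evDone) → (M_WAIT, A_GRAB)  ← matches

evDone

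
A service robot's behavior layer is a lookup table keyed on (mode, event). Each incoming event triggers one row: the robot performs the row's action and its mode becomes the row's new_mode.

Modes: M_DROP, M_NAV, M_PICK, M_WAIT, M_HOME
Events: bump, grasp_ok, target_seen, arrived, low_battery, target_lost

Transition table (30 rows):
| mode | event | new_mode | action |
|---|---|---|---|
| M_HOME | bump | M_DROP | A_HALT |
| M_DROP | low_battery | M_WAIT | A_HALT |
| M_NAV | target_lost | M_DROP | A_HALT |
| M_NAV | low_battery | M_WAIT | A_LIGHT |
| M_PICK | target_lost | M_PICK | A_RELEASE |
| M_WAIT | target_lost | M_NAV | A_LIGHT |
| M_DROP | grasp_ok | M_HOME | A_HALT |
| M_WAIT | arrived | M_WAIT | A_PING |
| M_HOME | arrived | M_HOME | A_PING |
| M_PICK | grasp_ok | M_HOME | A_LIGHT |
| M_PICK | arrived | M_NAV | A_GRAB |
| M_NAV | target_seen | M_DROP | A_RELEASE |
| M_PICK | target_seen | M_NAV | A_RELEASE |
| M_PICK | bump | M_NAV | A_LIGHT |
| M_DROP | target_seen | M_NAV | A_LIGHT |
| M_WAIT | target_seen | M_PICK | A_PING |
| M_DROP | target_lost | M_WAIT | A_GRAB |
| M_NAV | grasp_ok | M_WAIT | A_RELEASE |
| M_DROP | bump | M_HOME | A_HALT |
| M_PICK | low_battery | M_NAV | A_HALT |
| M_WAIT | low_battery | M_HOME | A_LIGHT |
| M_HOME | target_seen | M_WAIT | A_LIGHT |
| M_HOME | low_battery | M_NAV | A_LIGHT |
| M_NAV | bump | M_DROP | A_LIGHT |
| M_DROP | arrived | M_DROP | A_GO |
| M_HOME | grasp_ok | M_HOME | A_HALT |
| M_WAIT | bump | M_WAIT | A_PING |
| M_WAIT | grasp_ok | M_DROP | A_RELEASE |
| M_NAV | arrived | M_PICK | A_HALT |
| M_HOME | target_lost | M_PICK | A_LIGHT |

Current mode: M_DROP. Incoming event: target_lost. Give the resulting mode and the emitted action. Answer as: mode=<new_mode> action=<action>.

mode=M_WAIT action=A_GRAB

current mode = M_DROP; filter table to that mode:
  (M_DROP, low_battery) → (M_WAIT, A_HALT)
  (M_DROP, grasp_ok) → (M_HOME, A_HALT)
  (M_DROP, target_seen) → (M_NAV, A_LIGHT)
  (M_DROP, target_lost) → (M_WAIT, A_GRAB)  ← event matches
  (M_DROP, bump) → (M_HOME, A_HALT)
  (M_DROP, arrived) → (M_DROP, A_GO)
event = target_lost selects (M_WAIT, A_GRAB)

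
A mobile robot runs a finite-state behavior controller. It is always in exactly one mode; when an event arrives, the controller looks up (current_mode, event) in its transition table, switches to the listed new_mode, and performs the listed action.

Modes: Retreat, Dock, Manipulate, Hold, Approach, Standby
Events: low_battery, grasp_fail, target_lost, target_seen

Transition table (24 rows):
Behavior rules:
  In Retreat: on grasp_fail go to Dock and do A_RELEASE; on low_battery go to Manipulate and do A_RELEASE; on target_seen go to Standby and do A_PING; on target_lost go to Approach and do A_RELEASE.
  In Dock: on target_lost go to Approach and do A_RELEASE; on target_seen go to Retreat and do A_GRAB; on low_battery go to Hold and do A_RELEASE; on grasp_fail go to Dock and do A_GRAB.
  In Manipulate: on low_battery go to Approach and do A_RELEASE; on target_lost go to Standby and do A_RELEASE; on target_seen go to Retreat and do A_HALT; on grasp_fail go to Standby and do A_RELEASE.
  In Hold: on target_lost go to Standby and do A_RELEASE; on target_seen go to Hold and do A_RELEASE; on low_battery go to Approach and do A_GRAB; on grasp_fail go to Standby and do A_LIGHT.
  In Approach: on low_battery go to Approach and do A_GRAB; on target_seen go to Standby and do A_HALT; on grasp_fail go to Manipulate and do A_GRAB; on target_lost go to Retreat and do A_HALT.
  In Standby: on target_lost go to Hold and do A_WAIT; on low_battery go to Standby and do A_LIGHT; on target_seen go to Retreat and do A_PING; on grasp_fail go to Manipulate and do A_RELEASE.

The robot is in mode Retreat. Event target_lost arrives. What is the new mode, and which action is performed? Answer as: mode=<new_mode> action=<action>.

current mode = Retreat; filter table to that mode:
  (Retreat, grasp_fail) → (Dock, A_RELEASE)
  (Retreat, low_battery) → (Manipulate, A_RELEASE)
  (Retreat, target_seen) → (Standby, A_PING)
  (Retreat, target_lost) → (Approach, A_RELEASE)  ← event matches
event = target_lost selects (Approach, A_RELEASE)

mode=Approach action=A_RELEASE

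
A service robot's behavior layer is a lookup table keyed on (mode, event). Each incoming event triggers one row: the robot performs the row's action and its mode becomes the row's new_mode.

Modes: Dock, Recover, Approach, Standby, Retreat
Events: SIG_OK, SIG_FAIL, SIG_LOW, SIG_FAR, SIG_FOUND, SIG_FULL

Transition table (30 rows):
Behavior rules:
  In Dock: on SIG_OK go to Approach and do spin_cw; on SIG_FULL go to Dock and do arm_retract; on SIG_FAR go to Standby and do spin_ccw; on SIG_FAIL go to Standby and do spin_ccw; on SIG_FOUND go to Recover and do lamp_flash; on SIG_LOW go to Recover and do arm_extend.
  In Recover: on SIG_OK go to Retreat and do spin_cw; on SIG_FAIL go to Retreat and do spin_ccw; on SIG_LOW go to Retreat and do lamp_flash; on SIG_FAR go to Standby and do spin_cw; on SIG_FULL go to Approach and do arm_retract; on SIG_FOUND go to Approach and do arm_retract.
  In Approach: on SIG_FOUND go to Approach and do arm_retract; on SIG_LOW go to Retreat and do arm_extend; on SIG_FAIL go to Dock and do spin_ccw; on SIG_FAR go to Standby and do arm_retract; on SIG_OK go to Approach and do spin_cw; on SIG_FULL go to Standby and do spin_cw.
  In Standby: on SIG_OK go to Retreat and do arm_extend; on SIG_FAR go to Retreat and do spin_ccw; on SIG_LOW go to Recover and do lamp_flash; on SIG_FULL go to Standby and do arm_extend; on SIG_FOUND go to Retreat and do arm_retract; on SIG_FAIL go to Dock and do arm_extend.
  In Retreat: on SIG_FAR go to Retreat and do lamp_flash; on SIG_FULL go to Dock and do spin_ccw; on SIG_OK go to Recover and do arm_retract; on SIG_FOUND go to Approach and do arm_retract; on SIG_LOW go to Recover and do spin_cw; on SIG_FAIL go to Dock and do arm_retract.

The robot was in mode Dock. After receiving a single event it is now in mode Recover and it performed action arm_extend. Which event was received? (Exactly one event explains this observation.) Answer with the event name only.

try SIG_OK: (Dock, SIG_OK) → (Approach, spin_cw)
try SIG_FAIL: (Dock, SIG_FAIL) → (Standby, spin_ccw)
try SIG_LOW: (Dock, SIG_LOW) → (Recover, arm_extend)  ← matches
try SIG_FAR: (Dock, SIG_FAR) → (Standby, spin_ccw)
try SIG_FOUND: (Dock, SIG_FOUND) → (Recover, lamp_flash)
try SIG_FULL: (Dock, SIG_FULL) → (Dock, arm_retract)

SIG_LOW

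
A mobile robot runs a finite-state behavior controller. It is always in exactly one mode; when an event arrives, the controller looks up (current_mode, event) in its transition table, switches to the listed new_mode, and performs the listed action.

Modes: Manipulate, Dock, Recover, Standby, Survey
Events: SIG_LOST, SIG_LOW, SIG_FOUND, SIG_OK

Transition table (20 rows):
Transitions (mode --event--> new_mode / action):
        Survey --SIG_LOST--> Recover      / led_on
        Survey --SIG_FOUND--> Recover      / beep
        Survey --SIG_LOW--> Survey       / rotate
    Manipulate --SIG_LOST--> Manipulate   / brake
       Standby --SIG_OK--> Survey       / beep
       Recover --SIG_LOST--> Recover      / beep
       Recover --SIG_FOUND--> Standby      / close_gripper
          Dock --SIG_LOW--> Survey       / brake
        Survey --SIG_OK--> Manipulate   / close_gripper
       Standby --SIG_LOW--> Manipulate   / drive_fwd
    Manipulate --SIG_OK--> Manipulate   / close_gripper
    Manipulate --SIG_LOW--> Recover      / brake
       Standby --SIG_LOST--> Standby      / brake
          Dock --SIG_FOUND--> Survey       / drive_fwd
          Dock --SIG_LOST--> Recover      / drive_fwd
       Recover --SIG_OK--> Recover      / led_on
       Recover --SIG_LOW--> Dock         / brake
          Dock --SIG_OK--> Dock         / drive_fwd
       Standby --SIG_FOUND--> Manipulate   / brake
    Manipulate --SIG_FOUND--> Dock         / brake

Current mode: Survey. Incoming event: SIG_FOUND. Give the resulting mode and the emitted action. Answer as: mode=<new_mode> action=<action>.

mode=Recover action=beep

current mode = Survey; filter table to that mode:
  (Survey, SIG_LOST) → (Recover, led_on)
  (Survey, SIG_FOUND) → (Recover, beep)  ← event matches
  (Survey, SIG_LOW) → (Survey, rotate)
  (Survey, SIG_OK) → (Manipulate, close_gripper)
event = SIG_FOUND selects (Recover, beep)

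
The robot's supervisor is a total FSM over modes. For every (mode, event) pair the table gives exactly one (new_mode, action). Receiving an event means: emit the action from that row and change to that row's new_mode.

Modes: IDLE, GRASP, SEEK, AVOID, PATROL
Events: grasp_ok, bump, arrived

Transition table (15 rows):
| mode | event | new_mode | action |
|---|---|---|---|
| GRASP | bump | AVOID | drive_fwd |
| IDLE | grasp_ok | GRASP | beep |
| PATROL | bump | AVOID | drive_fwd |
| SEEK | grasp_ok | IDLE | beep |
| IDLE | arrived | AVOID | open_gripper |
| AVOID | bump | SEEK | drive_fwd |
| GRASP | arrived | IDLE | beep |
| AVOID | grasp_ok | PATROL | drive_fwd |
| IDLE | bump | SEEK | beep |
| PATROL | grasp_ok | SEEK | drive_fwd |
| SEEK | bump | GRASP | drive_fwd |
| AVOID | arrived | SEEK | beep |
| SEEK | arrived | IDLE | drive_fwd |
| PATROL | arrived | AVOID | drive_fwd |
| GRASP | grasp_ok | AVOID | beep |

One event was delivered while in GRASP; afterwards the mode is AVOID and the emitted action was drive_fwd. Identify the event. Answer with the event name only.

bump

try grasp_ok: (GRASP, grasp_ok) → (AVOID, beep)
try bump: (GRASP, bump) → (AVOID, drive_fwd)  ← matches
try arrived: (GRASP, arrived) → (IDLE, beep)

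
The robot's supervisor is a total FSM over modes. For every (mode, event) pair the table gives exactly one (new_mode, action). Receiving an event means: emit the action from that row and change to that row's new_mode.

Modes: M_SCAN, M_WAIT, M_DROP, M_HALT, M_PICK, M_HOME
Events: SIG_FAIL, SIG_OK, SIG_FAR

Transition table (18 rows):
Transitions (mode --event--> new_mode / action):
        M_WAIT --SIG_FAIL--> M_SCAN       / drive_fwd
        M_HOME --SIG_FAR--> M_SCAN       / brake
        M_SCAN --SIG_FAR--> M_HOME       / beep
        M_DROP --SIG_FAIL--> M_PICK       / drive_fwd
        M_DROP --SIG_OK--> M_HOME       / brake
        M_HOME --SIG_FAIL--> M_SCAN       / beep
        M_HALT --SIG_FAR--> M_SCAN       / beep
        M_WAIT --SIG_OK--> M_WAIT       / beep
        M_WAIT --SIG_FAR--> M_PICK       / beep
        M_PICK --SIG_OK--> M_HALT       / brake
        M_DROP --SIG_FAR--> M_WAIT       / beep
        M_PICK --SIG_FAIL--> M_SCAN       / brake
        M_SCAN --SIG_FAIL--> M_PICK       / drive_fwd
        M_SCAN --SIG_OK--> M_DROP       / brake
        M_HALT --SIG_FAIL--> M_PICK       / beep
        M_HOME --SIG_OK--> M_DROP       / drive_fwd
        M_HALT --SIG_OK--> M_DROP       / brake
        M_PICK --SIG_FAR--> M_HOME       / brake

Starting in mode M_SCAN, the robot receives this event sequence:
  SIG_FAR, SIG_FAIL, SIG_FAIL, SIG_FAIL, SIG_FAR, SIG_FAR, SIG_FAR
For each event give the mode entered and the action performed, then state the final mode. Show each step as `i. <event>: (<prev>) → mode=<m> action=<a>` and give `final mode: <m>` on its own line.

1. SIG_FAR: (M_SCAN) → mode=M_HOME action=beep
2. SIG_FAIL: (M_HOME) → mode=M_SCAN action=beep
3. SIG_FAIL: (M_SCAN) → mode=M_PICK action=drive_fwd
4. SIG_FAIL: (M_PICK) → mode=M_SCAN action=brake
5. SIG_FAR: (M_SCAN) → mode=M_HOME action=beep
6. SIG_FAR: (M_HOME) → mode=M_SCAN action=brake
7. SIG_FAR: (M_SCAN) → mode=M_HOME action=beep

final mode: M_HOME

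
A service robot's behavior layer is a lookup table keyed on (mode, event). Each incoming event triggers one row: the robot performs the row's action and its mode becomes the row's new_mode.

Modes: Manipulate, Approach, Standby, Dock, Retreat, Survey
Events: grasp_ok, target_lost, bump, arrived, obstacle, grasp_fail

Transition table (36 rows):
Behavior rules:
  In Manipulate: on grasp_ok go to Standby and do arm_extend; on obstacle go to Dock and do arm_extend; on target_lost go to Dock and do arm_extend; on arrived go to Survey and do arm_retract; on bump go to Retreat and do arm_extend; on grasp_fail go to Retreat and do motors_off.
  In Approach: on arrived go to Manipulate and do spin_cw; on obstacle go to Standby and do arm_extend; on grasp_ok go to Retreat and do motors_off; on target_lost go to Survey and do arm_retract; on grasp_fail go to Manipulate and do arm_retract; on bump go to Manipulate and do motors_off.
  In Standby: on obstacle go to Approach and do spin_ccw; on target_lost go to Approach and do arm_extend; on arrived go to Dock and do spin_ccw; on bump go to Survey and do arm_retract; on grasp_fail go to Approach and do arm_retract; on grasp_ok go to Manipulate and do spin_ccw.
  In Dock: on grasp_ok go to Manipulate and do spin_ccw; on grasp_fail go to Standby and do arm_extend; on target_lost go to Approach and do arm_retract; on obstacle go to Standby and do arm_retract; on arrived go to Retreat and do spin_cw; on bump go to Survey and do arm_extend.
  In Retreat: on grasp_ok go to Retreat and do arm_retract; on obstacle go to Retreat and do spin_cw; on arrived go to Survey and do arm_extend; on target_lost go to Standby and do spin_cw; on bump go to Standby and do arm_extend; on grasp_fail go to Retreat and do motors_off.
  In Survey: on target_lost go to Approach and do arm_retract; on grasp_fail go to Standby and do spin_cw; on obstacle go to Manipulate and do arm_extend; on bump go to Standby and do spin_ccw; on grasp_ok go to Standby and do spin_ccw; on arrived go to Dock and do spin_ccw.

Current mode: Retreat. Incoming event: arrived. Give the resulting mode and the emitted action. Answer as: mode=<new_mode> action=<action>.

mode=Survey action=arm_extend

current mode = Retreat; filter table to that mode:
  (Retreat, grasp_ok) → (Retreat, arm_retract)
  (Retreat, obstacle) → (Retreat, spin_cw)
  (Retreat, arrived) → (Survey, arm_extend)  ← event matches
  (Retreat, target_lost) → (Standby, spin_cw)
  (Retreat, bump) → (Standby, arm_extend)
  (Retreat, grasp_fail) → (Retreat, motors_off)
event = arrived selects (Survey, arm_extend)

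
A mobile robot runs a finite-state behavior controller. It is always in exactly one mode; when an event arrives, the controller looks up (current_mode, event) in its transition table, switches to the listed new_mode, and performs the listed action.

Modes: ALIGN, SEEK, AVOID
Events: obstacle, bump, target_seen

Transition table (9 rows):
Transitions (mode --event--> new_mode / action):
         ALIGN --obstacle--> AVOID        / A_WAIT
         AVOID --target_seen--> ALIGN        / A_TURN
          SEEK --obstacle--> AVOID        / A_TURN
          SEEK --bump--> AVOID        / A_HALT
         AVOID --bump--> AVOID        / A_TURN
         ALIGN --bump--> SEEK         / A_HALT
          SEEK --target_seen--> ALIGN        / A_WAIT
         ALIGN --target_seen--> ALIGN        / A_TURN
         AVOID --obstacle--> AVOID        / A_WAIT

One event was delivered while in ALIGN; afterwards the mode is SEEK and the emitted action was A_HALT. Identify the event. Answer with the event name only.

bump

try obstacle: (ALIGN, obstacle) → (AVOID, A_WAIT)
try bump: (ALIGN, bump) → (SEEK, A_HALT)  ← matches
try target_seen: (ALIGN, target_seen) → (ALIGN, A_TURN)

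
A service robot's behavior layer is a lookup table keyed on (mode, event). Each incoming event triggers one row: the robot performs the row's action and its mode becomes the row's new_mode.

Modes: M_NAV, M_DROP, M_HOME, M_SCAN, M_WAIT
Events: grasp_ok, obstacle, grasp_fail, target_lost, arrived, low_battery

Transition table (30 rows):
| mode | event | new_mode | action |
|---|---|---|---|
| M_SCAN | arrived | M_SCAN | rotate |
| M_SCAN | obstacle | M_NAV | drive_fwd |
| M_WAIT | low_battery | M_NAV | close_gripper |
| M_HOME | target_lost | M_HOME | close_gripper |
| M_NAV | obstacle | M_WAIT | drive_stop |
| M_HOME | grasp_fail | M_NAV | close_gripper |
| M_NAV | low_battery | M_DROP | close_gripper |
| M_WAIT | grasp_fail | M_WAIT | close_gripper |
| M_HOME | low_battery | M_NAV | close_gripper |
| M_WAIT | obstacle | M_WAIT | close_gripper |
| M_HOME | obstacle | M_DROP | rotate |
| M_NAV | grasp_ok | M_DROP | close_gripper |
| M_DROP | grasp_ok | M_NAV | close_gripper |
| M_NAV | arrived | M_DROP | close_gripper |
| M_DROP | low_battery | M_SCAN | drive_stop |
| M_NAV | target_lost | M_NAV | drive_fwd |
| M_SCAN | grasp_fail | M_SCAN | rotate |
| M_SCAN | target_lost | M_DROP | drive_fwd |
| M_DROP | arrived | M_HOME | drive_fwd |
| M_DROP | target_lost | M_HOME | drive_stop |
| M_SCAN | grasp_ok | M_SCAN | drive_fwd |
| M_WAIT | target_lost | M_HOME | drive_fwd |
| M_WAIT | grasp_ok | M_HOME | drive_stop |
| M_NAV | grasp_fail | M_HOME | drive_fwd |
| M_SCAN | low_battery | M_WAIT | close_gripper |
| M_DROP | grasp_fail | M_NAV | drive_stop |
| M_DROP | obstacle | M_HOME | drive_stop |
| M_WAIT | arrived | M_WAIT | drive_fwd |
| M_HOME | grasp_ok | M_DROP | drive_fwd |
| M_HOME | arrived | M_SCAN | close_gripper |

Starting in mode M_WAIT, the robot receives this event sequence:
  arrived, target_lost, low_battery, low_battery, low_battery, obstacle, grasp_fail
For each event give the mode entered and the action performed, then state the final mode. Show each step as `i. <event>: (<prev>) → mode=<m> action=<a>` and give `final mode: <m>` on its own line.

1. arrived: (M_WAIT) → mode=M_WAIT action=drive_fwd
2. target_lost: (M_WAIT) → mode=M_HOME action=drive_fwd
3. low_battery: (M_HOME) → mode=M_NAV action=close_gripper
4. low_battery: (M_NAV) → mode=M_DROP action=close_gripper
5. low_battery: (M_DROP) → mode=M_SCAN action=drive_stop
6. obstacle: (M_SCAN) → mode=M_NAV action=drive_fwd
7. grasp_fail: (M_NAV) → mode=M_HOME action=drive_fwd

final mode: M_HOME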